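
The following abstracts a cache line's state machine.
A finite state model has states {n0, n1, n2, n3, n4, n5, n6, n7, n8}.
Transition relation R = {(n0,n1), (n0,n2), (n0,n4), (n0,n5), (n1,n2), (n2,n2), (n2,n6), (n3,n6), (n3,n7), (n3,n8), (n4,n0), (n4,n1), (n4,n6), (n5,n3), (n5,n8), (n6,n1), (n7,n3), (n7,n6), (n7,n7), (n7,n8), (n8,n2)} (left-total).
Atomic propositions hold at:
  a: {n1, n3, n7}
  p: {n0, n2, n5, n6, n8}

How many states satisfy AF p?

AF p: least fixpoint, start Z0 = {n0, n2, n5, n6, n8}, add states with every successor in Z. Z1 = {n0, n1, n2, n5, n6, n8}; Z2 = {n0, n1, n2, n4, n5, n6, n8}; fixed.
Sat(AF p) = {n0, n1, n2, n4, n5, n6, n8}
|Sat(AF p)| = |{n0, n1, n2, n4, n5, n6, n8}| = 7.

7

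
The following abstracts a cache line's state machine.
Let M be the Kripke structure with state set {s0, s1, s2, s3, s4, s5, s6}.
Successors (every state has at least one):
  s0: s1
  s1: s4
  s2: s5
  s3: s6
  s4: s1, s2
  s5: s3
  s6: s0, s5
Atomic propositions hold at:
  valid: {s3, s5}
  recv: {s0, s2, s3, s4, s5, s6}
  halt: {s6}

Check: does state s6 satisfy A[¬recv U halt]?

Yes

Sat(¬recv) = {s1}
A[¬recv U halt]: least fixpoint, start Z0 = Sat(halt) = {s6}, add states in Sat(¬recv) with every successor in Z. Already a fixed point.
Sat(A[¬recv U halt]) = {s6}
s6 ∈ Sat(A[¬recv U halt]) = {s6}, so the formula holds at s6.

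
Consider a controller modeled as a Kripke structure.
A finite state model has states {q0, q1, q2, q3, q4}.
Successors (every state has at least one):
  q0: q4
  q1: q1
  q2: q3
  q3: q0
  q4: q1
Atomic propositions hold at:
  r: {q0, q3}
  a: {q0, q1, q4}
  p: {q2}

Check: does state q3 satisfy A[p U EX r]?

Sat(EX r) = {s : some successor in {q0, q3}} = {q2, q3}
A[p U EX r]: least fixpoint, start Z0 = Sat(EX r) = {q2, q3}, add states in Sat(p) with every successor in Z. Already a fixed point.
Sat(A[p U EX r]) = {q2, q3}
q3 ∈ Sat(A[p U EX r]) = {q2, q3}, so the formula holds at q3.

Yes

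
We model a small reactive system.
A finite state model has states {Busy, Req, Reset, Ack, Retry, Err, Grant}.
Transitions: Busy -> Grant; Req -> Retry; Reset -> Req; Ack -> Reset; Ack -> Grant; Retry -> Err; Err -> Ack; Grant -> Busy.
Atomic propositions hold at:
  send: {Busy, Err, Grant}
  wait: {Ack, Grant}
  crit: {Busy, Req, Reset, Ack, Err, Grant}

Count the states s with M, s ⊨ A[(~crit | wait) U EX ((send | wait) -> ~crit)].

3

Sat(~crit) = {Retry}
Sat(~crit | wait) = {Ack, Retry, Grant}
Sat(send | wait) = {Busy, Ack, Err, Grant}
Sat((send | wait) -> ~crit) = {Req, Reset, Retry}
Sat(EX ((send | wait) -> ~crit)) = {s : some successor in {Req, Reset, Retry}} = {Req, Reset, Ack}
A[(~crit | wait) U EX ((send | wait) -> ~crit)]: least fixpoint, start Z0 = Sat(EX ((send | wait) -> ~crit)) = {Req, Reset, Ack}, add states in Sat(~crit | wait) with every successor in Z. Already a fixed point.
Sat(A[(~crit | wait) U EX ((send | wait) -> ~crit)]) = {Req, Reset, Ack}
|Sat(A[(~crit | wait) U EX ((send | wait) -> ~crit)])| = |{Req, Reset, Ack}| = 3.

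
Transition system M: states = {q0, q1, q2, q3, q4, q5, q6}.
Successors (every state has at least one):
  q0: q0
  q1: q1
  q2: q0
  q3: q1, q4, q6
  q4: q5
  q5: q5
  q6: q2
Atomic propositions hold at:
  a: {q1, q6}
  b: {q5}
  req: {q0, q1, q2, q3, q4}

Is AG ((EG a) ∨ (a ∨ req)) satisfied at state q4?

No

EG a: greatest fixpoint, start Z0 = {q1, q6}, keep only states in Sat with some successor in Z. Z1 = {q1}; fixed.
Sat(EG a) = {q1}
Sat(a ∨ req) = {q0, q1, q2, q3, q4, q6}
Sat((EG a) ∨ (a ∨ req)) = {q0, q1, q2, q3, q4, q6}
AG ((EG a) ∨ (a ∨ req)): greatest fixpoint, start Z0 = {q0, q1, q2, q3, q4, q6}, keep only states in Sat with every successor in Z. Z1 = {q0, q1, q2, q3, q6}; Z2 = {q0, q1, q2, q6}; fixed.
Sat(AG ((EG a) ∨ (a ∨ req))) = {q0, q1, q2, q6}
q4 ∉ Sat(AG ((EG a) ∨ (a ∨ req))) = {q0, q1, q2, q6}, so the formula does not hold at q4.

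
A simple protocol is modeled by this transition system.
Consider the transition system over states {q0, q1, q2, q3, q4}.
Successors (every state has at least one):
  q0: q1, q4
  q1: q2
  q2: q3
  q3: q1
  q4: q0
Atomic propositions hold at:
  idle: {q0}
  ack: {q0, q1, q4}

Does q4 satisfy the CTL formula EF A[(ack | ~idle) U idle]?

Yes

Sat(~idle) = {q1, q2, q3, q4}
Sat(ack | ~idle) = {q0, q1, q2, q3, q4}
A[(ack | ~idle) U idle]: least fixpoint, start Z0 = Sat(idle) = {q0}, add states in Sat(ack | ~idle) with every successor in Z. Z1 = {q0, q4}; fixed.
Sat(A[(ack | ~idle) U idle]) = {q0, q4}
EF A[(ack | ~idle) U idle]: least fixpoint, start Z0 = {q0, q4}, add states with some successor in Z. Already a fixed point.
Sat(EF A[(ack | ~idle) U idle]) = {q0, q4}
q4 ∈ Sat(EF A[(ack | ~idle) U idle]) = {q0, q4}, so the formula holds at q4.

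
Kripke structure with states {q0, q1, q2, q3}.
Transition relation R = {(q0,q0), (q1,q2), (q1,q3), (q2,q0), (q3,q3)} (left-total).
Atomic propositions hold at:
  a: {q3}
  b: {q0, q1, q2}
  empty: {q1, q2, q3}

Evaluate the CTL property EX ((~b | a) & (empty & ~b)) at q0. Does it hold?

No

Sat(~b) = {q3}
Sat(~b | a) = {q3}
Sat(empty & ~b) = {q3}
Sat((~b | a) & (empty & ~b)) = {q3}
Sat(EX ((~b | a) & (empty & ~b))) = {s : some successor in {q3}} = {q1, q3}
q0 ∉ Sat(EX ((~b | a) & (empty & ~b))) = {q1, q3}, so the formula does not hold at q0.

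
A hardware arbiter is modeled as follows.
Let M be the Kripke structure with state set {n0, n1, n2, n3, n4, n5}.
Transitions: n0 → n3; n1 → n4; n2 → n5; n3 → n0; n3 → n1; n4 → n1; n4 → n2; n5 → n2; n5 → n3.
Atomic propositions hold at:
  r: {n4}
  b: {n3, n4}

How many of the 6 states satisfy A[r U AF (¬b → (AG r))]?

Sat(¬b) = {n0, n1, n2, n5}
AG r: greatest fixpoint, start Z0 = {n4}, keep only states in Sat with every successor in Z. Z1 = ∅; fixed.
Sat(AG r) = ∅
Sat(¬b → (AG r)) = {n3, n4}
AF (¬b → (AG r)): least fixpoint, start Z0 = {n3, n4}, add states with every successor in Z. Z1 = {n0, n1, n3, n4}; fixed.
Sat(AF (¬b → (AG r))) = {n0, n1, n3, n4}
A[r U AF (¬b → (AG r))]: least fixpoint, start Z0 = Sat(AF (¬b → (AG r))) = {n0, n1, n3, n4}, add states in Sat(r) with every successor in Z. Already a fixed point.
Sat(A[r U AF (¬b → (AG r))]) = {n0, n1, n3, n4}
|Sat(A[r U AF (¬b → (AG r))])| = |{n0, n1, n3, n4}| = 4.

4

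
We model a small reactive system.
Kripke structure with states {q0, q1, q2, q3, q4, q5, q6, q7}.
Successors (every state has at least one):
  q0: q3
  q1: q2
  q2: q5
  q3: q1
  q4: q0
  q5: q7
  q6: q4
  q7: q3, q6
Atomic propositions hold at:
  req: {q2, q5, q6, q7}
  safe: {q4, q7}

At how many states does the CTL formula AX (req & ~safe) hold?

Sat(~safe) = {q0, q1, q2, q3, q5, q6}
Sat(req & ~safe) = {q2, q5, q6}
Sat(AX (req & ~safe)) = {s : every successor in {q2, q5, q6}} = {q1, q2}
|Sat(AX (req & ~safe))| = |{q1, q2}| = 2.

2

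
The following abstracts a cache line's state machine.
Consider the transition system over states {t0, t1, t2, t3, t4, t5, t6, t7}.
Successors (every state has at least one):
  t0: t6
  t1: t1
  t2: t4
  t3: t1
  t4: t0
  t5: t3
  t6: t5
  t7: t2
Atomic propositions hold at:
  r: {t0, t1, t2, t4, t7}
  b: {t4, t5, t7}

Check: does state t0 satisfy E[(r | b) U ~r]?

Yes

Sat(r | b) = {t0, t1, t2, t4, t5, t7}
Sat(~r) = {t3, t5, t6}
E[(r | b) U ~r]: least fixpoint, start Z0 = Sat(~r) = {t3, t5, t6}, add states in Sat(r | b) with some successor in Z. Z1 = {t0, t3, t5, t6}; Z2 = {t0, t3, t4, t5, t6}; Z3 = {t0, t2, t3, t4, t5, t6}; Z4 = {t0, t2, t3, t4, t5, t6, t7}; fixed.
Sat(E[(r | b) U ~r]) = {t0, t2, t3, t4, t5, t6, t7}
t0 ∈ Sat(E[(r | b) U ~r]) = {t0, t2, t3, t4, t5, t6, t7}, so the formula holds at t0.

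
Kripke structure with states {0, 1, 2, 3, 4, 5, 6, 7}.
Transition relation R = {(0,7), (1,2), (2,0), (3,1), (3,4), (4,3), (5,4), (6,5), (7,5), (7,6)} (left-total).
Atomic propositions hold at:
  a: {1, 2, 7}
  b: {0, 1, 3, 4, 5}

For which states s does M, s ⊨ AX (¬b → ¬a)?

{2, 3, 4, 5, 6, 7}

Sat(¬b) = {2, 6, 7}
Sat(¬a) = {0, 3, 4, 5, 6}
Sat(¬b → ¬a) = {0, 1, 3, 4, 5, 6}
Sat(AX (¬b → ¬a)) = {s : every successor in {0, 1, 3, 4, 5, 6}} = {2, 3, 4, 5, 6, 7}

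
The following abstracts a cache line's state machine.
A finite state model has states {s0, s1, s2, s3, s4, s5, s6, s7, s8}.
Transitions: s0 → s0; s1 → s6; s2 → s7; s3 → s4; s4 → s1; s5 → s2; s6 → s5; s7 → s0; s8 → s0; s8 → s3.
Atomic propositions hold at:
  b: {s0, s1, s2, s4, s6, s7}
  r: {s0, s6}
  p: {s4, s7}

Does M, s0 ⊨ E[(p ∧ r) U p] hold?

Sat(p ∧ r) = ∅
E[(p ∧ r) U p]: least fixpoint, start Z0 = Sat(p) = {s4, s7}, add states in Sat(p ∧ r) with some successor in Z. Already a fixed point.
Sat(E[(p ∧ r) U p]) = {s4, s7}
s0 ∉ Sat(E[(p ∧ r) U p]) = {s4, s7}, so the formula does not hold at s0.

No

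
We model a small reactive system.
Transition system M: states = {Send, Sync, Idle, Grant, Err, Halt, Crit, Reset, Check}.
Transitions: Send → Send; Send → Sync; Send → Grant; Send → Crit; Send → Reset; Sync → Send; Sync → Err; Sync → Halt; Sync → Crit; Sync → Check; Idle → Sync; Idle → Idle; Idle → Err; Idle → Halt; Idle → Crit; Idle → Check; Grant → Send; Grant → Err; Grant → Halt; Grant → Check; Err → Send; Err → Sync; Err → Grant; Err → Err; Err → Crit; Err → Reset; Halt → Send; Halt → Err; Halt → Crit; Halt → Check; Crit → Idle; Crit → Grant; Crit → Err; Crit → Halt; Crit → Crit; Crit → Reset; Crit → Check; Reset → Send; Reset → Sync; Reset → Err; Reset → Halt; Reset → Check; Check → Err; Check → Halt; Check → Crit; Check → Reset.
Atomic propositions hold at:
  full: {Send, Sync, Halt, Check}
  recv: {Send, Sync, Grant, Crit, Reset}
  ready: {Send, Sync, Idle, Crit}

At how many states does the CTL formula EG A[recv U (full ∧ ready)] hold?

2

Sat(full ∧ ready) = {Send, Sync}
A[recv U (full ∧ ready)]: least fixpoint, start Z0 = Sat((full ∧ ready)) = {Send, Sync}, add states in Sat(recv) with every successor in Z. Already a fixed point.
Sat(A[recv U (full ∧ ready)]) = {Send, Sync}
EG A[recv U (full ∧ ready)]: greatest fixpoint, start Z0 = {Send, Sync}, keep only states in Sat with some successor in Z. Already a fixed point.
Sat(EG A[recv U (full ∧ ready)]) = {Send, Sync}
|Sat(EG A[recv U (full ∧ ready)])| = |{Send, Sync}| = 2.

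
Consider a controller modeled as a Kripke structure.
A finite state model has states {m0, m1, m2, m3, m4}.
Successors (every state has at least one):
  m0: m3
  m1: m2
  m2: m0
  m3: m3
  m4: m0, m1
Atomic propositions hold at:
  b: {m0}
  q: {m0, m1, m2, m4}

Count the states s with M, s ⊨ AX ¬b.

3

Sat(¬b) = {m1, m2, m3, m4}
Sat(AX ¬b) = {s : every successor in {m1, m2, m3, m4}} = {m0, m1, m3}
|Sat(AX ¬b)| = |{m0, m1, m3}| = 3.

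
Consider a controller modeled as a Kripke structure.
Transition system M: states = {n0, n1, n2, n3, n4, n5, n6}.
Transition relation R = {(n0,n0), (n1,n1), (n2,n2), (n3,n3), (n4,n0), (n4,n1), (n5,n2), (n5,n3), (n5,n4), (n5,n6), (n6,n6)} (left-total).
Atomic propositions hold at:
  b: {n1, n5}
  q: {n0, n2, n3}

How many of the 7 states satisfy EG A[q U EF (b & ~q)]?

3

Sat(~q) = {n1, n4, n5, n6}
Sat(b & ~q) = {n1, n5}
EF (b & ~q): least fixpoint, start Z0 = {n1, n5}, add states with some successor in Z. Z1 = {n1, n4, n5}; fixed.
Sat(EF (b & ~q)) = {n1, n4, n5}
A[q U EF (b & ~q)]: least fixpoint, start Z0 = Sat(EF (b & ~q)) = {n1, n4, n5}, add states in Sat(q) with every successor in Z. Already a fixed point.
Sat(A[q U EF (b & ~q)]) = {n1, n4, n5}
EG A[q U EF (b & ~q)]: greatest fixpoint, start Z0 = {n1, n4, n5}, keep only states in Sat with some successor in Z. Already a fixed point.
Sat(EG A[q U EF (b & ~q)]) = {n1, n4, n5}
|Sat(EG A[q U EF (b & ~q)])| = |{n1, n4, n5}| = 3.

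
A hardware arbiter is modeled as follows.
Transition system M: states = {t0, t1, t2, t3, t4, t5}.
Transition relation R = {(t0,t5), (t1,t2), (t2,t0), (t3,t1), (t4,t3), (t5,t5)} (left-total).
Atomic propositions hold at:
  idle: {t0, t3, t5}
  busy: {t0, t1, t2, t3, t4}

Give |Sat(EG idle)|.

2

EG idle: greatest fixpoint, start Z0 = {t0, t3, t5}, keep only states in Sat with some successor in Z. Z1 = {t0, t5}; fixed.
Sat(EG idle) = {t0, t5}
|Sat(EG idle)| = |{t0, t5}| = 2.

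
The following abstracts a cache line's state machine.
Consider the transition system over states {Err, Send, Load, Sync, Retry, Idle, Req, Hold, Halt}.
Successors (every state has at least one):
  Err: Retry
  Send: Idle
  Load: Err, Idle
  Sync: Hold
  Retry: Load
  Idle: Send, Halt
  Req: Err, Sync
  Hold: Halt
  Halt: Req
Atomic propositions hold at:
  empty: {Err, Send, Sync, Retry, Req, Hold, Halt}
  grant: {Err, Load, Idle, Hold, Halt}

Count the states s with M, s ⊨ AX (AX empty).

Sat(AX empty) = {s : every successor in {Err, Send, Sync, Retry, Req, Hold, Halt}} = {Err, Sync, Idle, Req, Hold, Halt}
Sat(AX (AX empty)) = {s : every successor in {Err, Sync, Idle, Req, Hold, Halt}} = {Send, Load, Sync, Req, Hold, Halt}
|Sat(AX (AX empty))| = |{Send, Load, Sync, Req, Hold, Halt}| = 6.

6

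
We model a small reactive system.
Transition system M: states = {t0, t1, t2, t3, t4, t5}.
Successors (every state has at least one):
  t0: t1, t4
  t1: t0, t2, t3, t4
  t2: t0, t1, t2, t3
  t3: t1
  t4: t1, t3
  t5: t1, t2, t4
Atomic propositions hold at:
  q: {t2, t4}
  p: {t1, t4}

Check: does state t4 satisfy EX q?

No

Sat(EX q) = {s : some successor in {t2, t4}} = {t0, t1, t2, t5}
t4 ∉ Sat(EX q) = {t0, t1, t2, t5}, so the formula does not hold at t4.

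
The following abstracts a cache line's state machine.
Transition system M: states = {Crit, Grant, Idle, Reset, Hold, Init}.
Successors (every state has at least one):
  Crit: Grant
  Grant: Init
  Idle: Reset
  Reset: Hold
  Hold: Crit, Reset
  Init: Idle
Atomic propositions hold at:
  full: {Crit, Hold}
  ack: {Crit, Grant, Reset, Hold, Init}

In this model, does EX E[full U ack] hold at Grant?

E[full U ack]: least fixpoint, start Z0 = Sat(ack) = {Crit, Grant, Reset, Hold, Init}, add states in Sat(full) with some successor in Z. Already a fixed point.
Sat(E[full U ack]) = {Crit, Grant, Reset, Hold, Init}
Sat(EX E[full U ack]) = {s : some successor in {Crit, Grant, Reset, Hold, Init}} = {Crit, Grant, Idle, Reset, Hold}
Grant ∈ Sat(EX E[full U ack]) = {Crit, Grant, Idle, Reset, Hold}, so the formula holds at Grant.

Yes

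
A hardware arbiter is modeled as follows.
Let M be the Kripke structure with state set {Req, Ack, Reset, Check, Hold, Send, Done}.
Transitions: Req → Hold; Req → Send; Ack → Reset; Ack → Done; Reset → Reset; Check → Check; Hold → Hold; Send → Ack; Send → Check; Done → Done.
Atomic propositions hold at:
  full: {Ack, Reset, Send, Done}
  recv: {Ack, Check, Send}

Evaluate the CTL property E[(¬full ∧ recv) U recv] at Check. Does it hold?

Yes

Sat(¬full) = {Req, Check, Hold}
Sat(¬full ∧ recv) = {Check}
E[(¬full ∧ recv) U recv]: least fixpoint, start Z0 = Sat(recv) = {Ack, Check, Send}, add states in Sat(¬full ∧ recv) with some successor in Z. Already a fixed point.
Sat(E[(¬full ∧ recv) U recv]) = {Ack, Check, Send}
Check ∈ Sat(E[(¬full ∧ recv) U recv]) = {Ack, Check, Send}, so the formula holds at Check.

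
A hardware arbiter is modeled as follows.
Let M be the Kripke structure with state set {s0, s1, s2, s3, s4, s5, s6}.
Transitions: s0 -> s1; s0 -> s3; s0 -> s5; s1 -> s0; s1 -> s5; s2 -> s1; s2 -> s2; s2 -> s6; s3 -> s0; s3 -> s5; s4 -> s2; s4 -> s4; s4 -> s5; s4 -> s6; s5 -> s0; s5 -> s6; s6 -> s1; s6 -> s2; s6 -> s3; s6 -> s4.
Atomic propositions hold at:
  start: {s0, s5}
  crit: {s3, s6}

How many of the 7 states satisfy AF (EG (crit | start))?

Sat(crit | start) = {s0, s3, s5, s6}
EG (crit | start): greatest fixpoint, start Z0 = {s0, s3, s5, s6}, keep only states in Sat with some successor in Z. Already a fixed point.
Sat(EG (crit | start)) = {s0, s3, s5, s6}
AF (EG (crit | start)): least fixpoint, start Z0 = {s0, s3, s5, s6}, add states with every successor in Z. Z1 = {s0, s1, s3, s5, s6}; fixed.
Sat(AF (EG (crit | start))) = {s0, s1, s3, s5, s6}
|Sat(AF (EG (crit | start)))| = |{s0, s1, s3, s5, s6}| = 5.

5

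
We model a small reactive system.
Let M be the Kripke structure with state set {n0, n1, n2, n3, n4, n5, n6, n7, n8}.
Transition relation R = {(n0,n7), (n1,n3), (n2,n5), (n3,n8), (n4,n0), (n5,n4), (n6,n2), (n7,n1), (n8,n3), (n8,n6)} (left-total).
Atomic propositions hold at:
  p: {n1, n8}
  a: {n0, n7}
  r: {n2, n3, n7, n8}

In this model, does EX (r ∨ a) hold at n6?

Sat(r ∨ a) = {n0, n2, n3, n7, n8}
Sat(EX (r ∨ a)) = {s : some successor in {n0, n2, n3, n7, n8}} = {n0, n1, n3, n4, n6, n8}
n6 ∈ Sat(EX (r ∨ a)) = {n0, n1, n3, n4, n6, n8}, so the formula holds at n6.

Yes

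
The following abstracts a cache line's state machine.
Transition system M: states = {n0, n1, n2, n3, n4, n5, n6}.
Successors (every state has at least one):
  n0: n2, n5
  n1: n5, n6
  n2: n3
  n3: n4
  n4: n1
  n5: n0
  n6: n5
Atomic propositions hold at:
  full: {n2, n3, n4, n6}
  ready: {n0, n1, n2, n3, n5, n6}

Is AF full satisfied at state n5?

AF full: least fixpoint, start Z0 = {n2, n3, n4, n6}, add states with every successor in Z. Already a fixed point.
Sat(AF full) = {n2, n3, n4, n6}
n5 ∉ Sat(AF full) = {n2, n3, n4, n6}, so the formula does not hold at n5.

No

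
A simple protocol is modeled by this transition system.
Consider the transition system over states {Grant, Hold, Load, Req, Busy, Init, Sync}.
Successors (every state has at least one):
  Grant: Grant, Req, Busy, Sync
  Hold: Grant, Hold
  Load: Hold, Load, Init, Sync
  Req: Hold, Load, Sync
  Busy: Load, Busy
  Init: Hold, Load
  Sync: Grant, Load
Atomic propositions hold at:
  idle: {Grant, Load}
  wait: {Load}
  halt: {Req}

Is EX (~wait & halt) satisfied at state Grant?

Yes

Sat(~wait) = {Grant, Hold, Req, Busy, Init, Sync}
Sat(~wait & halt) = {Req}
Sat(EX (~wait & halt)) = {s : some successor in {Req}} = {Grant}
Grant ∈ Sat(EX (~wait & halt)) = {Grant}, so the formula holds at Grant.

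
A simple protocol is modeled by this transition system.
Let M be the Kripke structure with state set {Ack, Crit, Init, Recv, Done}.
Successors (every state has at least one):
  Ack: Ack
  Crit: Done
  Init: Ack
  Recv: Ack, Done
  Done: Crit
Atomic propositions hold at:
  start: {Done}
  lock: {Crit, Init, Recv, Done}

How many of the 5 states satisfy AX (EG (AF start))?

AF start: least fixpoint, start Z0 = {Done}, add states with every successor in Z. Z1 = {Crit, Done}; fixed.
Sat(AF start) = {Crit, Done}
EG (AF start): greatest fixpoint, start Z0 = {Crit, Done}, keep only states in Sat with some successor in Z. Already a fixed point.
Sat(EG (AF start)) = {Crit, Done}
Sat(AX (EG (AF start))) = {s : every successor in {Crit, Done}} = {Crit, Done}
|Sat(AX (EG (AF start)))| = |{Crit, Done}| = 2.

2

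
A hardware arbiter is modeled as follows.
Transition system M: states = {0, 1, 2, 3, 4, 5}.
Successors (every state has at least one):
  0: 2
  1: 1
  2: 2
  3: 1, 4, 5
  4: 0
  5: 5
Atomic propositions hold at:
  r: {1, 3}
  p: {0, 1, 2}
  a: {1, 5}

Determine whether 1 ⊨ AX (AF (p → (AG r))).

Yes

AG r: greatest fixpoint, start Z0 = {1, 3}, keep only states in Sat with every successor in Z. Z1 = {1}; fixed.
Sat(AG r) = {1}
Sat(p → (AG r)) = {1, 3, 4, 5}
AF (p → (AG r)): least fixpoint, start Z0 = {1, 3, 4, 5}, add states with every successor in Z. Already a fixed point.
Sat(AF (p → (AG r))) = {1, 3, 4, 5}
Sat(AX (AF (p → (AG r)))) = {s : every successor in {1, 3, 4, 5}} = {1, 3, 5}
1 ∈ Sat(AX (AF (p → (AG r)))) = {1, 3, 5}, so the formula holds at 1.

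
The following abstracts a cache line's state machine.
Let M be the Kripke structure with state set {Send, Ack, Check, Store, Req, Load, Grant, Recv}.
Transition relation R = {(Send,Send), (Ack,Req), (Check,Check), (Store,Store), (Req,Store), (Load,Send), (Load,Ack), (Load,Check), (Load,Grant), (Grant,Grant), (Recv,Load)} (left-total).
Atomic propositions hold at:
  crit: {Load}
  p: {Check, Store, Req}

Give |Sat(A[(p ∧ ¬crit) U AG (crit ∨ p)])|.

Sat(¬crit) = {Send, Ack, Check, Store, Req, Grant, Recv}
Sat(p ∧ ¬crit) = {Check, Store, Req}
Sat(crit ∨ p) = {Check, Store, Req, Load}
AG (crit ∨ p): greatest fixpoint, start Z0 = {Check, Store, Req, Load}, keep only states in Sat with every successor in Z. Z1 = {Check, Store, Req}; fixed.
Sat(AG (crit ∨ p)) = {Check, Store, Req}
A[(p ∧ ¬crit) U AG (crit ∨ p)]: least fixpoint, start Z0 = Sat(AG (crit ∨ p)) = {Check, Store, Req}, add states in Sat(p ∧ ¬crit) with every successor in Z. Already a fixed point.
Sat(A[(p ∧ ¬crit) U AG (crit ∨ p)]) = {Check, Store, Req}
|Sat(A[(p ∧ ¬crit) U AG (crit ∨ p)])| = |{Check, Store, Req}| = 3.

3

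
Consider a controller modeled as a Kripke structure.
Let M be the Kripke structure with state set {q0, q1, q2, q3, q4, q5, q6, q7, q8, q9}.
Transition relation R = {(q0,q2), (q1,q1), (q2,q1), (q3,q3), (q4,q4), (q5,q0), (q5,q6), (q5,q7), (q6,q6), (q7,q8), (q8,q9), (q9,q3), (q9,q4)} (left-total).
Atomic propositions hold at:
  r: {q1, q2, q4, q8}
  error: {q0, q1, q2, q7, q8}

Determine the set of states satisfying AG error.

{q0, q1, q2}

AG error: greatest fixpoint, start Z0 = {q0, q1, q2, q7, q8}, keep only states in Sat with every successor in Z. Z1 = {q0, q1, q2, q7}; Z2 = {q0, q1, q2}; fixed.
Sat(AG error) = {q0, q1, q2}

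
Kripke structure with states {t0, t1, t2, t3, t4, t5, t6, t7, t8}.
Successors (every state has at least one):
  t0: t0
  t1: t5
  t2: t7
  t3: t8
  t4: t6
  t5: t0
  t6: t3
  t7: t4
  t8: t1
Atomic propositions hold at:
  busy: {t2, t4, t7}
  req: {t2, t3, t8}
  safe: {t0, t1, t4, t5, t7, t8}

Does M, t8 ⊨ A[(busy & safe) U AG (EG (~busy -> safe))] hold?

Yes

Sat(busy & safe) = {t4, t7}
Sat(~busy) = {t0, t1, t3, t5, t6, t8}
Sat(~busy -> safe) = {t0, t1, t2, t4, t5, t7, t8}
EG (~busy -> safe): greatest fixpoint, start Z0 = {t0, t1, t2, t4, t5, t7, t8}, keep only states in Sat with some successor in Z. Z1 = {t0, t1, t2, t5, t7, t8}; Z2 = {t0, t1, t2, t5, t8}; Z3 = {t0, t1, t5, t8}; fixed.
Sat(EG (~busy -> safe)) = {t0, t1, t5, t8}
AG (EG (~busy -> safe)): greatest fixpoint, start Z0 = {t0, t1, t5, t8}, keep only states in Sat with every successor in Z. Already a fixed point.
Sat(AG (EG (~busy -> safe))) = {t0, t1, t5, t8}
A[(busy & safe) U AG (EG (~busy -> safe))]: least fixpoint, start Z0 = Sat(AG (EG (~busy -> safe))) = {t0, t1, t5, t8}, add states in Sat(busy & safe) with every successor in Z. Already a fixed point.
Sat(A[(busy & safe) U AG (EG (~busy -> safe))]) = {t0, t1, t5, t8}
t8 ∈ Sat(A[(busy & safe) U AG (EG (~busy -> safe))]) = {t0, t1, t5, t8}, so the formula holds at t8.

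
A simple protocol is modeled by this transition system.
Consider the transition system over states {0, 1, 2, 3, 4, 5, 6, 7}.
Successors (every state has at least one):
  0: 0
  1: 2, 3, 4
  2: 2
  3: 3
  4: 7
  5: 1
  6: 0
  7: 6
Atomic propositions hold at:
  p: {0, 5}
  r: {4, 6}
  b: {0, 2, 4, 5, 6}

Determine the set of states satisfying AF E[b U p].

{0, 4, 5, 6, 7}

E[b U p]: least fixpoint, start Z0 = Sat(p) = {0, 5}, add states in Sat(b) with some successor in Z. Z1 = {0, 5, 6}; fixed.
Sat(E[b U p]) = {0, 5, 6}
AF E[b U p]: least fixpoint, start Z0 = {0, 5, 6}, add states with every successor in Z. Z1 = {0, 5, 6, 7}; Z2 = {0, 4, 5, 6, 7}; fixed.
Sat(AF E[b U p]) = {0, 4, 5, 6, 7}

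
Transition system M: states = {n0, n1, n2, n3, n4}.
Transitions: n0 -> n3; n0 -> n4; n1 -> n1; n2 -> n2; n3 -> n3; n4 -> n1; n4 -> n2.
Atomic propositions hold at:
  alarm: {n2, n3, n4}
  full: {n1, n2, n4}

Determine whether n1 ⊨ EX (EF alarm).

EF alarm: least fixpoint, start Z0 = {n2, n3, n4}, add states with some successor in Z. Z1 = {n0, n2, n3, n4}; fixed.
Sat(EF alarm) = {n0, n2, n3, n4}
Sat(EX (EF alarm)) = {s : some successor in {n0, n2, n3, n4}} = {n0, n2, n3, n4}
n1 ∉ Sat(EX (EF alarm)) = {n0, n2, n3, n4}, so the formula does not hold at n1.

No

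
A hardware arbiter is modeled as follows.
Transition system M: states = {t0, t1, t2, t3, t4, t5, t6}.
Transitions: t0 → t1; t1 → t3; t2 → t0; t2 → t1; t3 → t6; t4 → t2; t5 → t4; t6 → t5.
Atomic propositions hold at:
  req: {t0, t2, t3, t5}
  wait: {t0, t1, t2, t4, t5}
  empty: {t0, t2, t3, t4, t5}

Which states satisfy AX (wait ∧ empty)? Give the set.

{t4, t5, t6}

Sat(wait ∧ empty) = {t0, t2, t4, t5}
Sat(AX (wait ∧ empty)) = {s : every successor in {t0, t2, t4, t5}} = {t4, t5, t6}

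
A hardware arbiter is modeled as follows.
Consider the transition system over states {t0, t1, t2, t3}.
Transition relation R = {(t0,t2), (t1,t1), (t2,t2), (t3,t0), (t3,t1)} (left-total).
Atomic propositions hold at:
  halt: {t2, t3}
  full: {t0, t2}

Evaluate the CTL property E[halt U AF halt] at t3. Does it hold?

AF halt: least fixpoint, start Z0 = {t2, t3}, add states with every successor in Z. Z1 = {t0, t2, t3}; fixed.
Sat(AF halt) = {t0, t2, t3}
E[halt U AF halt]: least fixpoint, start Z0 = Sat(AF halt) = {t0, t2, t3}, add states in Sat(halt) with some successor in Z. Already a fixed point.
Sat(E[halt U AF halt]) = {t0, t2, t3}
t3 ∈ Sat(E[halt U AF halt]) = {t0, t2, t3}, so the formula holds at t3.

Yes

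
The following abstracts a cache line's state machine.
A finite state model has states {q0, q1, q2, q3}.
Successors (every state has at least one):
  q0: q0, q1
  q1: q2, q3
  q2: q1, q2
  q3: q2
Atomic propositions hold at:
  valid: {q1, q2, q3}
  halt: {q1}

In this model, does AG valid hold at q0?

No

AG valid: greatest fixpoint, start Z0 = {q1, q2, q3}, keep only states in Sat with every successor in Z. Already a fixed point.
Sat(AG valid) = {q1, q2, q3}
q0 ∉ Sat(AG valid) = {q1, q2, q3}, so the formula does not hold at q0.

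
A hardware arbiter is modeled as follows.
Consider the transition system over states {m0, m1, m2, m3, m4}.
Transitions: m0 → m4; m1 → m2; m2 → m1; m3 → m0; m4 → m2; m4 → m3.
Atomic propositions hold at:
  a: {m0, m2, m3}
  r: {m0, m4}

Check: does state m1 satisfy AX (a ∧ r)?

Sat(a ∧ r) = {m0}
Sat(AX (a ∧ r)) = {s : every successor in {m0}} = {m3}
m1 ∉ Sat(AX (a ∧ r)) = {m3}, so the formula does not hold at m1.

No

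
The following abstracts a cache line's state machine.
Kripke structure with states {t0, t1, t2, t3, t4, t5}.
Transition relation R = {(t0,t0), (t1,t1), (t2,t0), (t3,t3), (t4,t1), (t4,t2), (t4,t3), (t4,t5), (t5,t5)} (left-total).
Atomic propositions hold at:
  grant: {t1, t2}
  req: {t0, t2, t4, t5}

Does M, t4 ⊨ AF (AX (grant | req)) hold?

Sat(grant | req) = {t0, t1, t2, t4, t5}
Sat(AX (grant | req)) = {s : every successor in {t0, t1, t2, t4, t5}} = {t0, t1, t2, t5}
AF (AX (grant | req)): least fixpoint, start Z0 = {t0, t1, t2, t5}, add states with every successor in Z. Already a fixed point.
Sat(AF (AX (grant | req))) = {t0, t1, t2, t5}
t4 ∉ Sat(AF (AX (grant | req))) = {t0, t1, t2, t5}, so the formula does not hold at t4.

No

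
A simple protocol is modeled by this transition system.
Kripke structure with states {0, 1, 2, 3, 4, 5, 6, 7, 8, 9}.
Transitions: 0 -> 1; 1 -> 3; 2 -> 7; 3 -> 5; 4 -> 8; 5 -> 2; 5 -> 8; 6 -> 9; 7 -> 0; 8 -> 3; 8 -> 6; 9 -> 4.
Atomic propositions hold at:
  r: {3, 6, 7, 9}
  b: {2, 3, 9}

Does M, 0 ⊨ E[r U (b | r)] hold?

No

Sat(b | r) = {2, 3, 6, 7, 9}
E[r U (b | r)]: least fixpoint, start Z0 = Sat((b | r)) = {2, 3, 6, 7, 9}, add states in Sat(r) with some successor in Z. Already a fixed point.
Sat(E[r U (b | r)]) = {2, 3, 6, 7, 9}
0 ∉ Sat(E[r U (b | r)]) = {2, 3, 6, 7, 9}, so the formula does not hold at 0.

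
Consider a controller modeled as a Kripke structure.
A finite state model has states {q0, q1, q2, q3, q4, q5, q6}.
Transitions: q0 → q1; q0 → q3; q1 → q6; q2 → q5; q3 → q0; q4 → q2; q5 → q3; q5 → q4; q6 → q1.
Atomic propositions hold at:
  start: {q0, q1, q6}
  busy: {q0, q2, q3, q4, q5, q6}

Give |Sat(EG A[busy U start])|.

4

A[busy U start]: least fixpoint, start Z0 = Sat(start) = {q0, q1, q6}, add states in Sat(busy) with every successor in Z. Z1 = {q0, q1, q3, q6}; fixed.
Sat(A[busy U start]) = {q0, q1, q3, q6}
EG A[busy U start]: greatest fixpoint, start Z0 = {q0, q1, q3, q6}, keep only states in Sat with some successor in Z. Already a fixed point.
Sat(EG A[busy U start]) = {q0, q1, q3, q6}
|Sat(EG A[busy U start])| = |{q0, q1, q3, q6}| = 4.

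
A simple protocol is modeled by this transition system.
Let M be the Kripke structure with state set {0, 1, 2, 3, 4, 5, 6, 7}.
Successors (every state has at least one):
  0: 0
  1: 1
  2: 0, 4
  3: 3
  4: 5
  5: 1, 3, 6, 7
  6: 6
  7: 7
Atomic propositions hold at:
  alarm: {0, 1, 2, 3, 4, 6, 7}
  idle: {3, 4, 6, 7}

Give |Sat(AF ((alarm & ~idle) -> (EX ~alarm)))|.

5

Sat(~idle) = {0, 1, 2, 5}
Sat(alarm & ~idle) = {0, 1, 2}
Sat(~alarm) = {5}
Sat(EX ~alarm) = {s : some successor in {5}} = {4}
Sat((alarm & ~idle) -> (EX ~alarm)) = {3, 4, 5, 6, 7}
AF ((alarm & ~idle) -> (EX ~alarm)): least fixpoint, start Z0 = {3, 4, 5, 6, 7}, add states with every successor in Z. Already a fixed point.
Sat(AF ((alarm & ~idle) -> (EX ~alarm))) = {3, 4, 5, 6, 7}
|Sat(AF ((alarm & ~idle) -> (EX ~alarm)))| = |{3, 4, 5, 6, 7}| = 5.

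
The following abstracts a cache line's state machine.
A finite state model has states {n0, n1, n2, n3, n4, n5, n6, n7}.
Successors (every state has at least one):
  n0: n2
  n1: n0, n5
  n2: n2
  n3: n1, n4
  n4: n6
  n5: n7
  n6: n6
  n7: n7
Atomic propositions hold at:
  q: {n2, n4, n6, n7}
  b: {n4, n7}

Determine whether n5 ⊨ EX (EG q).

EG q: greatest fixpoint, start Z0 = {n2, n4, n6, n7}, keep only states in Sat with some successor in Z. Already a fixed point.
Sat(EG q) = {n2, n4, n6, n7}
Sat(EX (EG q)) = {s : some successor in {n2, n4, n6, n7}} = {n0, n2, n3, n4, n5, n6, n7}
n5 ∈ Sat(EX (EG q)) = {n0, n2, n3, n4, n5, n6, n7}, so the formula holds at n5.

Yes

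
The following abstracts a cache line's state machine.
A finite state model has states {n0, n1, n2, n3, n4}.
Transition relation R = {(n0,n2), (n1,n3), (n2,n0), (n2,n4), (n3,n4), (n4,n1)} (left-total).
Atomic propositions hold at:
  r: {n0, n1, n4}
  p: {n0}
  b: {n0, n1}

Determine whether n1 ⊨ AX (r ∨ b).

Sat(r ∨ b) = {n0, n1, n4}
Sat(AX (r ∨ b)) = {s : every successor in {n0, n1, n4}} = {n2, n3, n4}
n1 ∉ Sat(AX (r ∨ b)) = {n2, n3, n4}, so the formula does not hold at n1.

No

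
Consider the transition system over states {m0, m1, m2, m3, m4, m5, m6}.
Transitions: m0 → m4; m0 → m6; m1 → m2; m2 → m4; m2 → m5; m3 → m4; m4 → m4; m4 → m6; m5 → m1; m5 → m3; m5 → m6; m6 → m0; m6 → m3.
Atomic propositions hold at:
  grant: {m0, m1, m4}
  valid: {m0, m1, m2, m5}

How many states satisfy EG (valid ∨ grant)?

Sat(valid ∨ grant) = {m0, m1, m2, m4, m5}
EG (valid ∨ grant): greatest fixpoint, start Z0 = {m0, m1, m2, m4, m5}, keep only states in Sat with some successor in Z. Already a fixed point.
Sat(EG (valid ∨ grant)) = {m0, m1, m2, m4, m5}
|Sat(EG (valid ∨ grant))| = |{m0, m1, m2, m4, m5}| = 5.

5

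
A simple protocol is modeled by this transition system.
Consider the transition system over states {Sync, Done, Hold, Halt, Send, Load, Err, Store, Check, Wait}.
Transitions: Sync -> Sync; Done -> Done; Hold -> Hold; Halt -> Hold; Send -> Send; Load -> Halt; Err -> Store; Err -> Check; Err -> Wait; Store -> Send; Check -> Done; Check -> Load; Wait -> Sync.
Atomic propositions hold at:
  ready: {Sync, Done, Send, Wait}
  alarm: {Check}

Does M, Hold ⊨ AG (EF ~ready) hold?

Sat(~ready) = {Hold, Halt, Load, Err, Store, Check}
EF ~ready: least fixpoint, start Z0 = {Hold, Halt, Load, Err, Store, Check}, add states with some successor in Z. Already a fixed point.
Sat(EF ~ready) = {Hold, Halt, Load, Err, Store, Check}
AG (EF ~ready): greatest fixpoint, start Z0 = {Hold, Halt, Load, Err, Store, Check}, keep only states in Sat with every successor in Z. Z1 = {Hold, Halt, Load}; fixed.
Sat(AG (EF ~ready)) = {Hold, Halt, Load}
Hold ∈ Sat(AG (EF ~ready)) = {Hold, Halt, Load}, so the formula holds at Hold.

Yes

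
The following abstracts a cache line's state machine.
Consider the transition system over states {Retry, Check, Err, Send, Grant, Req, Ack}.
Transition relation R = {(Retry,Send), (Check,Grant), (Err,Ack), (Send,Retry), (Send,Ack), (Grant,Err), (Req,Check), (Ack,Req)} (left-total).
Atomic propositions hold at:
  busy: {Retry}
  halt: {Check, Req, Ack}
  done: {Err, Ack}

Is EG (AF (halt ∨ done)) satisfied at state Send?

No

Sat(halt ∨ done) = {Check, Err, Req, Ack}
AF (halt ∨ done): least fixpoint, start Z0 = {Check, Err, Req, Ack}, add states with every successor in Z. Z1 = {Check, Err, Grant, Req, Ack}; fixed.
Sat(AF (halt ∨ done)) = {Check, Err, Grant, Req, Ack}
EG (AF (halt ∨ done)): greatest fixpoint, start Z0 = {Check, Err, Grant, Req, Ack}, keep only states in Sat with some successor in Z. Already a fixed point.
Sat(EG (AF (halt ∨ done))) = {Check, Err, Grant, Req, Ack}
Send ∉ Sat(EG (AF (halt ∨ done))) = {Check, Err, Grant, Req, Ack}, so the formula does not hold at Send.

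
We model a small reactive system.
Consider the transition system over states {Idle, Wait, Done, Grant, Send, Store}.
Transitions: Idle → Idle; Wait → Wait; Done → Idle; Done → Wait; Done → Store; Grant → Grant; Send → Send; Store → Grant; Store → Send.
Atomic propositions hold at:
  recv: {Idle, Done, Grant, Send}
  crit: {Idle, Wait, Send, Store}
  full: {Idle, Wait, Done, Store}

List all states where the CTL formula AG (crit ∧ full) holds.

Sat(crit ∧ full) = {Idle, Wait, Store}
AG (crit ∧ full): greatest fixpoint, start Z0 = {Idle, Wait, Store}, keep only states in Sat with every successor in Z. Z1 = {Idle, Wait}; fixed.
Sat(AG (crit ∧ full)) = {Idle, Wait}

{Idle, Wait}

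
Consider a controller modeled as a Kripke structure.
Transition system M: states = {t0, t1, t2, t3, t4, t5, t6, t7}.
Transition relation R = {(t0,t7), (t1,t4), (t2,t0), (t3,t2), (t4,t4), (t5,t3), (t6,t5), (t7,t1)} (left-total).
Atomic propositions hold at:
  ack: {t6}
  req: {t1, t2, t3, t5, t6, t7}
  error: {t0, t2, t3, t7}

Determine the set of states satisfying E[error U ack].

{t6}

E[error U ack]: least fixpoint, start Z0 = Sat(ack) = {t6}, add states in Sat(error) with some successor in Z. Already a fixed point.
Sat(E[error U ack]) = {t6}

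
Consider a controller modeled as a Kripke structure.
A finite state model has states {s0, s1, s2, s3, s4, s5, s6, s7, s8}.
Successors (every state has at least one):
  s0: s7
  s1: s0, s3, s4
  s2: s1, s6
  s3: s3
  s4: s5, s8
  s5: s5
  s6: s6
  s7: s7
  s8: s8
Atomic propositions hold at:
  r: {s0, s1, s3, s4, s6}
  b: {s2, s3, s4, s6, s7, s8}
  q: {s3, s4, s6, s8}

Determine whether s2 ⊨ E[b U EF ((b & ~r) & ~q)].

Sat(~r) = {s2, s5, s7, s8}
Sat(b & ~r) = {s2, s7, s8}
Sat(~q) = {s0, s1, s2, s5, s7}
Sat((b & ~r) & ~q) = {s2, s7}
EF ((b & ~r) & ~q): least fixpoint, start Z0 = {s2, s7}, add states with some successor in Z. Z1 = {s0, s2, s7}; Z2 = {s0, s1, s2, s7}; fixed.
Sat(EF ((b & ~r) & ~q)) = {s0, s1, s2, s7}
E[b U EF ((b & ~r) & ~q)]: least fixpoint, start Z0 = Sat(EF ((b & ~r) & ~q)) = {s0, s1, s2, s7}, add states in Sat(b) with some successor in Z. Already a fixed point.
Sat(E[b U EF ((b & ~r) & ~q)]) = {s0, s1, s2, s7}
s2 ∈ Sat(E[b U EF ((b & ~r) & ~q)]) = {s0, s1, s2, s7}, so the formula holds at s2.

Yes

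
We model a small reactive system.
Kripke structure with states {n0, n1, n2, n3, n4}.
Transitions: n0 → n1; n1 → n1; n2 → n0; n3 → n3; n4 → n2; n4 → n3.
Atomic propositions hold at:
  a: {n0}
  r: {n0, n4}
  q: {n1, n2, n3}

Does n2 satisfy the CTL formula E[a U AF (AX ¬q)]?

Yes

Sat(¬q) = {n0, n4}
Sat(AX ¬q) = {s : every successor in {n0, n4}} = {n2}
AF (AX ¬q): least fixpoint, start Z0 = {n2}, add states with every successor in Z. Already a fixed point.
Sat(AF (AX ¬q)) = {n2}
E[a U AF (AX ¬q)]: least fixpoint, start Z0 = Sat(AF (AX ¬q)) = {n2}, add states in Sat(a) with some successor in Z. Already a fixed point.
Sat(E[a U AF (AX ¬q)]) = {n2}
n2 ∈ Sat(E[a U AF (AX ¬q)]) = {n2}, so the formula holds at n2.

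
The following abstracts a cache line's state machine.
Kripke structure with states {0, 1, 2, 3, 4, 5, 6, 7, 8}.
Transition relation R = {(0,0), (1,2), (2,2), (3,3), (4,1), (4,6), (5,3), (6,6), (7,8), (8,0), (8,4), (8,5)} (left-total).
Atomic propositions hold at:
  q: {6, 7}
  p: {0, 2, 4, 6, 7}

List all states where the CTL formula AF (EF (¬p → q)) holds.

{0, 1, 2, 4, 6, 7, 8}

Sat(¬p) = {1, 3, 5, 8}
Sat(¬p → q) = {0, 2, 4, 6, 7}
EF (¬p → q): least fixpoint, start Z0 = {0, 2, 4, 6, 7}, add states with some successor in Z. Z1 = {0, 1, 2, 4, 6, 7, 8}; fixed.
Sat(EF (¬p → q)) = {0, 1, 2, 4, 6, 7, 8}
AF (EF (¬p → q)): least fixpoint, start Z0 = {0, 1, 2, 4, 6, 7, 8}, add states with every successor in Z. Already a fixed point.
Sat(AF (EF (¬p → q))) = {0, 1, 2, 4, 6, 7, 8}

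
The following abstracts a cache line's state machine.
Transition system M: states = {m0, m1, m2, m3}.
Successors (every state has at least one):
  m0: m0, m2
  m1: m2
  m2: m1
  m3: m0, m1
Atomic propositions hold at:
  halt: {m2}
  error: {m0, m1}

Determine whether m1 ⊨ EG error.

EG error: greatest fixpoint, start Z0 = {m0, m1}, keep only states in Sat with some successor in Z. Z1 = {m0}; fixed.
Sat(EG error) = {m0}
m1 ∉ Sat(EG error) = {m0}, so the formula does not hold at m1.

No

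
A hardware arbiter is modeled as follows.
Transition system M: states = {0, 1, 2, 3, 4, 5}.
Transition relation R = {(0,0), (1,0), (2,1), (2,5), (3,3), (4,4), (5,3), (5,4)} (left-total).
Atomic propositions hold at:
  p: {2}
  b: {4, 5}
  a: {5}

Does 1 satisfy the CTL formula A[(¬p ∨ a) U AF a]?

No

Sat(¬p) = {0, 1, 3, 4, 5}
Sat(¬p ∨ a) = {0, 1, 3, 4, 5}
AF a: least fixpoint, start Z0 = {5}, add states with every successor in Z. Already a fixed point.
Sat(AF a) = {5}
A[(¬p ∨ a) U AF a]: least fixpoint, start Z0 = Sat(AF a) = {5}, add states in Sat(¬p ∨ a) with every successor in Z. Already a fixed point.
Sat(A[(¬p ∨ a) U AF a]) = {5}
1 ∉ Sat(A[(¬p ∨ a) U AF a]) = {5}, so the formula does not hold at 1.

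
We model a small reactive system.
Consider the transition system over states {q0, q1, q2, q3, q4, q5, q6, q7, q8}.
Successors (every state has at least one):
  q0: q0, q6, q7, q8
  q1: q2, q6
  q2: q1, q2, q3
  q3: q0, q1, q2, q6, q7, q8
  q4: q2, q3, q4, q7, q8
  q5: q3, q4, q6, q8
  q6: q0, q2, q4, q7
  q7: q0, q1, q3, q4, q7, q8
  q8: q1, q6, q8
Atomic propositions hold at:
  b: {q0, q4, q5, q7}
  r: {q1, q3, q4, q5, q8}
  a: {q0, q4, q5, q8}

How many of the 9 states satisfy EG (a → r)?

Sat(a → r) = {q1, q2, q3, q4, q5, q6, q7, q8}
EG (a → r): greatest fixpoint, start Z0 = {q1, q2, q3, q4, q5, q6, q7, q8}, keep only states in Sat with some successor in Z. Already a fixed point.
Sat(EG (a → r)) = {q1, q2, q3, q4, q5, q6, q7, q8}
|Sat(EG (a → r))| = |{q1, q2, q3, q4, q5, q6, q7, q8}| = 8.

8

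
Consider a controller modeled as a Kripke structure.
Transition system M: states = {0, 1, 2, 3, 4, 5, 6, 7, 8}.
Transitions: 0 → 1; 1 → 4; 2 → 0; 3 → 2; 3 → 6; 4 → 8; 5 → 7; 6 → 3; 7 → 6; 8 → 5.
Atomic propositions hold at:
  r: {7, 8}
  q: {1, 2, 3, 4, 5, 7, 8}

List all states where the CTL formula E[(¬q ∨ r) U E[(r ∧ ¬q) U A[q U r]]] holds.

Sat(¬q) = {0, 6}
Sat(¬q ∨ r) = {0, 6, 7, 8}
Sat(r ∧ ¬q) = ∅
A[q U r]: least fixpoint, start Z0 = Sat(r) = {7, 8}, add states in Sat(q) with every successor in Z. Z1 = {4, 5, 7, 8}; Z2 = {1, 4, 5, 7, 8}; fixed.
Sat(A[q U r]) = {1, 4, 5, 7, 8}
E[(r ∧ ¬q) U A[q U r]]: least fixpoint, start Z0 = Sat(A[q U r]) = {1, 4, 5, 7, 8}, add states in Sat(r ∧ ¬q) with some successor in Z. Already a fixed point.
Sat(E[(r ∧ ¬q) U A[q U r]]) = {1, 4, 5, 7, 8}
E[(¬q ∨ r) U E[(r ∧ ¬q) U A[q U r]]]: least fixpoint, start Z0 = Sat(E[(r ∧ ¬q) U A[q U r]]) = {1, 4, 5, 7, 8}, add states in Sat(¬q ∨ r) with some successor in Z. Z1 = {0, 1, 4, 5, 7, 8}; fixed.
Sat(E[(¬q ∨ r) U E[(r ∧ ¬q) U A[q U r]]]) = {0, 1, 4, 5, 7, 8}

{0, 1, 4, 5, 7, 8}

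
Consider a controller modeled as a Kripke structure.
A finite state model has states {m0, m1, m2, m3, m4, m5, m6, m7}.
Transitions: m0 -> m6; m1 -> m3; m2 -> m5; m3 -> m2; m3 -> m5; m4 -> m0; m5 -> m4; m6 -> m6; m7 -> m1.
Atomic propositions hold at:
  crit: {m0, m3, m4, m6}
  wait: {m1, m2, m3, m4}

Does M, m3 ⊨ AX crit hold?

No

Sat(AX crit) = {s : every successor in {m0, m3, m4, m6}} = {m0, m1, m4, m5, m6}
m3 ∉ Sat(AX crit) = {m0, m1, m4, m5, m6}, so the formula does not hold at m3.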